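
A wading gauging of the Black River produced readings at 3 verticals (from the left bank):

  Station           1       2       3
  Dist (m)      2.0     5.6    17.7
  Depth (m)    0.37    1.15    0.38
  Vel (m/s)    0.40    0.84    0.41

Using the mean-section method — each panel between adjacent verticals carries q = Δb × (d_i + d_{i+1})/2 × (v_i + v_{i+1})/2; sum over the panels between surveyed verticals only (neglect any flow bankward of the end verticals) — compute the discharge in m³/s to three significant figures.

Panel 1-2: Δb = 3.6 m, d̄ = (0.37+1.15)/2 = 0.76, v̄ = (0.40+0.84)/2 = 0.62 → q = 3.6×0.76×0.62 = 1.696 m³/s
Panel 2-3: Δb = 12.1 m, d̄ = (1.15+0.38)/2 = 0.765, v̄ = (0.84+0.41)/2 = 0.625 → q = 12.1×0.765×0.625 = 5.785 m³/s
Q = Σ q = 7.482 m³/s

7.48 m³/s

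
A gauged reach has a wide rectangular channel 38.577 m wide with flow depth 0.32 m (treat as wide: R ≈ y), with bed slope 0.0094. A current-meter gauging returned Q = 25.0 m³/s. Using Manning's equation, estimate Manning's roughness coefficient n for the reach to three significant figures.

A = b·y = 38.577 × 0.32 = 12.34 m²
Wide channel: R ≈ y = 0.32 m
n = (1/Q)·A·R^(2/3)·S^(1/2) = (1/25.0) × 12.34 × 0.4678 × 0.09695 = 0.02240

0.0224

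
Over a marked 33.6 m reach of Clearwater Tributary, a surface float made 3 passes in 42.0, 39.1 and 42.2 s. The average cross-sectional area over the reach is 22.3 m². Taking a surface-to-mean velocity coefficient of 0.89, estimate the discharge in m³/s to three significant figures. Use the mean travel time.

t̄ = (42.0 + 39.1 + 42.2) / 3 = 41.1 s
v_surface = L / t̄ = 33.6 / 41.1 = 0.8175 m/s
v_mean = 0.89 × 0.8175 = 0.7276 m/s
Q = A × v_mean = 22.3 × 0.7276 = 16.23 m³/s

16.2 m³/s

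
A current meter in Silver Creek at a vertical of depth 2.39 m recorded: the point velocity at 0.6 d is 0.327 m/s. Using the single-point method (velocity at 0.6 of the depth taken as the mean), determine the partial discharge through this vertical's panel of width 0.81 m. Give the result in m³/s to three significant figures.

0.633 m³/s

v̄ = v₀.₆ = 0.327 m/s
q = v̄ × d × w = 0.3270 × 2.39 × 0.81 = 0.6330 m³/s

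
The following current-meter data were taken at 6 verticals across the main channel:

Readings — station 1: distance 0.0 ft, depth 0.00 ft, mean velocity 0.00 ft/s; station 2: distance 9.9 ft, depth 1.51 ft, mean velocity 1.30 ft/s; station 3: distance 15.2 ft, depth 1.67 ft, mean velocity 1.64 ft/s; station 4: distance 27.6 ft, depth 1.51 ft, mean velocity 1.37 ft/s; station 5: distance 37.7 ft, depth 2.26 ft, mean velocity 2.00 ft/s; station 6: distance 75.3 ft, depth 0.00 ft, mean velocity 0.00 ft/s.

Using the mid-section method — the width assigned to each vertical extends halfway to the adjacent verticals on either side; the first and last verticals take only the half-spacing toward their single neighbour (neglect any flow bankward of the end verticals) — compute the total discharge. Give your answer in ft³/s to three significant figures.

w_2 = (15.2 − 0.0)/2 = 7.6 ft; q_2 = 1.30 × 1.51 × 7.6 = 14.92 ft³/s
w_3 = (27.6 − 9.9)/2 = 8.85 ft; q_3 = 1.64 × 1.67 × 8.85 = 24.24 ft³/s
w_4 = (37.7 − 15.2)/2 = 11.25 ft; q_4 = 1.37 × 1.51 × 11.25 = 23.27 ft³/s
w_5 = (75.3 − 27.6)/2 = 23.85 ft; q_5 = 2.00 × 2.26 × 23.85 = 107.8 ft³/s
Stations 1, 6 contribute zero (depth or velocity is 0).
Q = Σ qᵢ = 170.2 ft³/s

170 ft³/s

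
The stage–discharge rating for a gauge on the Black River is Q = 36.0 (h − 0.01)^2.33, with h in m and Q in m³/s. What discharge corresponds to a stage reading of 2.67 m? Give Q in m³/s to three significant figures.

352 m³/s

Q = 36.0 × (2.67 − 0.01)^2.33 = 36.0 × 2.66^2.33 = 351.8 m³/s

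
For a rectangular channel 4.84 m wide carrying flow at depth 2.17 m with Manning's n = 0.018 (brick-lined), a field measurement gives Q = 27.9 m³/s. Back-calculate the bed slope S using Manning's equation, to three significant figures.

A = b·y = 4.84 × 2.17 = 10.50 m²
P = b + 2y = 4.84 + 2×2.17 = 9.180 m
R = A/P = 10.50/9.180 = 1.144 m
S = (Q·n / (1·A·R^(2/3)))² = (27.9×0.018 / (1×10.50×1.094))² = 0.001911

0.00191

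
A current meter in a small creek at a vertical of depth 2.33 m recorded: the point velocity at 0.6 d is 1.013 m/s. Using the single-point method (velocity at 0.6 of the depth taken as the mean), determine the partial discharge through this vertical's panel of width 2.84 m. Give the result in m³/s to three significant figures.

6.70 m³/s

v̄ = v₀.₆ = 1.013 m/s
q = v̄ × d × w = 1.013 × 2.33 × 2.84 = 6.703 m³/s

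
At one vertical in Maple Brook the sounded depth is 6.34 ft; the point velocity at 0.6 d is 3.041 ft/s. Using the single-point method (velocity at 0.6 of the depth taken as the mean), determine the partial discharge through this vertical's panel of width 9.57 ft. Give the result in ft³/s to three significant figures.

v̄ = v₀.₆ = 3.041 ft/s
q = v̄ × d × w = 3.041 × 6.34 × 9.57 = 184.5 ft³/s

185 ft³/s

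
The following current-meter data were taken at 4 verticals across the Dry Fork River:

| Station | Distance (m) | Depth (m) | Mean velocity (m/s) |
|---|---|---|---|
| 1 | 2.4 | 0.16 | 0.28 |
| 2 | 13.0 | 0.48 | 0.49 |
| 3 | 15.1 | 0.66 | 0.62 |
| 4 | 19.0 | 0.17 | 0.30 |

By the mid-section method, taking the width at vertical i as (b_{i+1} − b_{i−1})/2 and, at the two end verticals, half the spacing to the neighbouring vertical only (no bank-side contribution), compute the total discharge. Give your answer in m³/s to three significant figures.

3.06 m³/s

w_1 = (13.0 − 2.4)/2 = 5.3 m; q_1 = 0.28 × 0.16 × 5.3 = 0.2374 m³/s
w_2 = (15.1 − 2.4)/2 = 6.35 m; q_2 = 0.49 × 0.48 × 6.35 = 1.494 m³/s
w_3 = (19.0 − 13.0)/2 = 3 m; q_3 = 0.62 × 0.66 × 3 = 1.228 m³/s
w_4 = (19.0 − 15.1)/2 = 1.95 m; q_4 = 0.30 × 0.17 × 1.95 = 0.09945 m³/s
Q = Σ qᵢ = 3.058 m³/s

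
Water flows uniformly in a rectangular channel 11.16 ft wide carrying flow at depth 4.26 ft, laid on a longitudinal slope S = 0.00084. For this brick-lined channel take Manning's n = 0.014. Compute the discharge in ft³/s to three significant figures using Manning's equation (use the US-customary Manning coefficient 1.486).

263 ft³/s

A = b·y = 11.16 × 4.26 = 47.54 ft²
P = b + 2y = 11.16 + 2×4.26 = 19.68 ft
R = A/P = 47.54/19.68 = 2.416 ft
Q = (1.486/n)·A·R^(2/3)·S^(1/2) = (1.486/0.014) × 47.54 × 2.416^(2/3) × 0.00084^(1/2) = 263.3 ft³/s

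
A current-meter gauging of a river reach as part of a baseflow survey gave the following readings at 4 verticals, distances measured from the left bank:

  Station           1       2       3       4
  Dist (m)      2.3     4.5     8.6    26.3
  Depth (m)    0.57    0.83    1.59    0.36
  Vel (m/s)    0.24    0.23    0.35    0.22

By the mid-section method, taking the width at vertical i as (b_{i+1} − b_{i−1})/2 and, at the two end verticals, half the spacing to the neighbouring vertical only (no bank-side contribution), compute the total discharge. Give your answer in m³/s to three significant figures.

7.52 m³/s

w_1 = (4.5 − 2.3)/2 = 1.1 m; q_1 = 0.24 × 0.57 × 1.1 = 0.1505 m³/s
w_2 = (8.6 − 2.3)/2 = 3.15 m; q_2 = 0.23 × 0.83 × 3.15 = 0.6013 m³/s
w_3 = (26.3 − 4.5)/2 = 10.9 m; q_3 = 0.35 × 1.59 × 10.9 = 6.066 m³/s
w_4 = (26.3 − 8.6)/2 = 8.85 m; q_4 = 0.22 × 0.36 × 8.85 = 0.7009 m³/s
Q = Σ qᵢ = 7.519 m³/s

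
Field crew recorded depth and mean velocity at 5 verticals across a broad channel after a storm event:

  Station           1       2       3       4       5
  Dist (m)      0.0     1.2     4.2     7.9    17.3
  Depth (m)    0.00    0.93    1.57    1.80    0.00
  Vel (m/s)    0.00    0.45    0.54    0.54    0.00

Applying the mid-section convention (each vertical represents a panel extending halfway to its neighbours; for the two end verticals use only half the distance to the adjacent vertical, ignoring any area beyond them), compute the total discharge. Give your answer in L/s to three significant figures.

10100 L/s

w_2 = (4.2 − 0.0)/2 = 2.1 m; q_2 = 0.45 × 0.93 × 2.1 = 0.8789 m³/s
w_3 = (7.9 − 1.2)/2 = 3.35 m; q_3 = 0.54 × 1.57 × 3.35 = 2.840 m³/s
w_4 = (17.3 − 4.2)/2 = 6.55 m; q_4 = 0.54 × 1.80 × 6.55 = 6.367 m³/s
Stations 1, 5 contribute zero (depth or velocity is 0).
Q = Σ qᵢ = 10.09 m³/s
= 10.09 × 1000 = 10090 L/s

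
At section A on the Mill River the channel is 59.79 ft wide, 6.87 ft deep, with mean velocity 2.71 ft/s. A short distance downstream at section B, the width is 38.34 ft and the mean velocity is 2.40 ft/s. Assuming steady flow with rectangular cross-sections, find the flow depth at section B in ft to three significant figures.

Q = A₁V₁ = (59.79×6.87) × 2.71 = 1113 ft³/s
d₂ = Q/(b₂ V₂) = 1113/(38.34×2.40) = 12.10 ft

12.1 ft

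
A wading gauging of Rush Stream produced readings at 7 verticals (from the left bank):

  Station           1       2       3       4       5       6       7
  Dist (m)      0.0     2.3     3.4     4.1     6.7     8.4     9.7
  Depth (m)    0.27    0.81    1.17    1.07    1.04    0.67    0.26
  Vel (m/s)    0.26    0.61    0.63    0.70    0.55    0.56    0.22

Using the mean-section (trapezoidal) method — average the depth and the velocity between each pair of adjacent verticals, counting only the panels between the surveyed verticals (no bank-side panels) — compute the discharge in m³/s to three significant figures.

Panel 1-2: Δb = 2.3 m, d̄ = (0.27+0.81)/2 = 0.54, v̄ = (0.26+0.61)/2 = 0.435 → q = 2.3×0.54×0.435 = 0.5403 m³/s
Panel 2-3: Δb = 1.1 m, d̄ = (0.81+1.17)/2 = 0.99, v̄ = (0.61+0.63)/2 = 0.62 → q = 1.1×0.99×0.62 = 0.6752 m³/s
Panel 3-4: Δb = 0.7 m, d̄ = (1.17+1.07)/2 = 1.12, v̄ = (0.63+0.70)/2 = 0.665 → q = 0.7×1.12×0.665 = 0.5214 m³/s
Panel 4-5: Δb = 2.6 m, d̄ = (1.07+1.04)/2 = 1.055, v̄ = (0.70+0.55)/2 = 0.625 → q = 2.6×1.055×0.625 = 1.714 m³/s
Panel 5-6: Δb = 1.7 m, d̄ = (1.04+0.67)/2 = 0.855, v̄ = (0.55+0.56)/2 = 0.555 → q = 1.7×0.855×0.555 = 0.8067 m³/s
Panel 6-7: Δb = 1.3 m, d̄ = (0.67+0.26)/2 = 0.465, v̄ = (0.56+0.22)/2 = 0.39 → q = 1.3×0.465×0.39 = 0.2358 m³/s
Q = Σ q = 4.494 m³/s

4.49 m³/s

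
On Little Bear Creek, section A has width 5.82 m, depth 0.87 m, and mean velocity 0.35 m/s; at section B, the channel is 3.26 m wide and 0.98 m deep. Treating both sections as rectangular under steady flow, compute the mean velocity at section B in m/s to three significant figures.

0.555 m/s

Q = A₁V₁ = (5.82×0.87) × 0.35 = 1.772 m³/s
A₂ = 3.26 × 0.98 = 3.195 m²
V₂ = Q/A₂ = 1.772/3.195 = 0.5547 m/s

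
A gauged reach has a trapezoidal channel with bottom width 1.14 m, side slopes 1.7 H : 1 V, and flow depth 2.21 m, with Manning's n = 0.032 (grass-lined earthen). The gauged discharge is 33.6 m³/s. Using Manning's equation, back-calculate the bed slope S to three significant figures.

A = (b + z·y)·y = (1.14 + 1.7×2.21)×2.21 = 10.82 m²
P = b + 2y√(1+z²) = 1.14 + 2×2.21×√(1+1.7²) = 9.858 m
R = A/P = 10.82/9.858 = 1.098 m
S = (Q·n / (1·A·R^(2/3)))² = (33.6×0.032 / (1×10.82×1.064))² = 0.008715

0.00871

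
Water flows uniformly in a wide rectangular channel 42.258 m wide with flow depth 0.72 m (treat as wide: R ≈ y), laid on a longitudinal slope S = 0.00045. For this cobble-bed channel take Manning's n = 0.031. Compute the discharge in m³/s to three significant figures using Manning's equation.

16.7 m³/s

A = b·y = 42.258 × 0.72 = 30.43 m²
Wide channel: R ≈ y = 0.72 m
Q = (1/n)·A·R^(2/3)·S^(1/2) = (1/0.031) × 30.43 × 0.7200^(2/3) × 0.00045^(1/2) = 16.73 m³/s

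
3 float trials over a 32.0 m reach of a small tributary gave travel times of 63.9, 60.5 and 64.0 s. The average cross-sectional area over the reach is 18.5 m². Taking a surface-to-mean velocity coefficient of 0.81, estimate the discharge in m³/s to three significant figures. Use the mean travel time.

7.64 m³/s

t̄ = (63.9 + 60.5 + 64.0) / 3 = 62.8 s
v_surface = L / t̄ = 32.0 / 62.8 = 0.5096 m/s
v_mean = 0.81 × 0.5096 = 0.4127 m/s
Q = A × v_mean = 18.5 × 0.4127 = 7.636 m³/s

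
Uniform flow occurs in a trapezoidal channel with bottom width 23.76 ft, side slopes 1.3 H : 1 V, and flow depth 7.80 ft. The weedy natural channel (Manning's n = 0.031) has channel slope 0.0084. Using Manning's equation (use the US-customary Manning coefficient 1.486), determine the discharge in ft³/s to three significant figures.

3560 ft³/s

A = (b + z·y)·y = (23.76 + 1.3×7.80)×7.80 = 264.4 ft²
P = b + 2y√(1+z²) = 23.76 + 2×7.80×√(1+1.3²) = 49.35 ft
R = A/P = 264.4/49.35 = 5.358 ft
Q = (1.486/n)·A·R^(2/3)·S^(1/2) = (1.486/0.031) × 264.4 × 5.358^(2/3) × 0.0084^(1/2) = 3557 ft³/s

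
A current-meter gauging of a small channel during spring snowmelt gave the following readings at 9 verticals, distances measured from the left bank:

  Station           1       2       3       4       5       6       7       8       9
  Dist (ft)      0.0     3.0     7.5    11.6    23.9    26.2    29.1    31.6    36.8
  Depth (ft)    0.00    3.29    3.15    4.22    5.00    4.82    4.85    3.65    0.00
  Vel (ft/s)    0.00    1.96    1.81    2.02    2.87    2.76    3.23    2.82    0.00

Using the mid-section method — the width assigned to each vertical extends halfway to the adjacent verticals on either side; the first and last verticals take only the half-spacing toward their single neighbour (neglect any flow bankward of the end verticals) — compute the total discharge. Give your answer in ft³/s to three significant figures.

340 ft³/s

w_2 = (7.5 − 0.0)/2 = 3.75 ft; q_2 = 1.96 × 3.29 × 3.75 = 24.18 ft³/s
w_3 = (11.6 − 3.0)/2 = 4.3 ft; q_3 = 1.81 × 3.15 × 4.3 = 24.52 ft³/s
w_4 = (23.9 − 7.5)/2 = 8.2 ft; q_4 = 2.02 × 4.22 × 8.2 = 69.90 ft³/s
w_5 = (26.2 − 11.6)/2 = 7.3 ft; q_5 = 2.87 × 5.00 × 7.3 = 104.8 ft³/s
w_6 = (29.1 − 23.9)/2 = 2.6 ft; q_6 = 2.76 × 4.82 × 2.6 = 34.59 ft³/s
w_7 = (31.6 − 26.2)/2 = 2.7 ft; q_7 = 3.23 × 4.85 × 2.7 = 42.30 ft³/s
w_8 = (36.8 − 29.1)/2 = 3.85 ft; q_8 = 2.82 × 3.65 × 3.85 = 39.63 ft³/s
Stations 1, 9 contribute zero (depth or velocity is 0).
Q = Σ qᵢ = 339.9 ft³/s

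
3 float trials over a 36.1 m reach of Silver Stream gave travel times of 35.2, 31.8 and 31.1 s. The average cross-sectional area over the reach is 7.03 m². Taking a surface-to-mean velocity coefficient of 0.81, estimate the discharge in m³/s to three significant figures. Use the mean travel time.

6.29 m³/s

t̄ = (35.2 + 31.8 + 31.1) / 3 = 32.7 s
v_surface = L / t̄ = 36.1 / 32.7 = 1.104 m/s
v_mean = 0.81 × 1.104 = 0.8942 m/s
Q = A × v_mean = 7.03 × 0.8942 = 6.286 m³/s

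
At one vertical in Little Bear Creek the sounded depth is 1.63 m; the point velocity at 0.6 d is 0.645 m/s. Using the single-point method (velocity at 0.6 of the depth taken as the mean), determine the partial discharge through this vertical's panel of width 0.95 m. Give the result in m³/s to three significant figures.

0.999 m³/s

v̄ = v₀.₆ = 0.645 m/s
q = v̄ × d × w = 0.6450 × 1.63 × 0.95 = 0.9988 m³/s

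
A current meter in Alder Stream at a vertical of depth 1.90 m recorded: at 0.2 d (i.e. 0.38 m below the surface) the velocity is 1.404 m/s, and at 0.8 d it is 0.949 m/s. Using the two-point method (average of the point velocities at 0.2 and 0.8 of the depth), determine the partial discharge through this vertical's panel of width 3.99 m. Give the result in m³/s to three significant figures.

8.92 m³/s

v̄ = (1.404 + 0.949) / 2 = 1.177 m/s
q = v̄ × d × w = 1.177 × 1.90 × 3.99 = 8.919 m³/s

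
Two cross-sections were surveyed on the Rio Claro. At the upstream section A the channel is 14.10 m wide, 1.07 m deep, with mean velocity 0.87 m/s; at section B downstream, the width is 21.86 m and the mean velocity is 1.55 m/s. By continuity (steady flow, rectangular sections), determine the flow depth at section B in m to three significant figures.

Q = A₁V₁ = (14.10×1.07) × 0.87 = 13.13 m³/s
d₂ = Q/(b₂ V₂) = 13.13/(21.86×1.55) = 0.3874 m

0.387 m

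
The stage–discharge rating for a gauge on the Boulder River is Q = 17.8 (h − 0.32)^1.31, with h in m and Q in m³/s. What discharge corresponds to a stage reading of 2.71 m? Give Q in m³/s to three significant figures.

Q = 17.8 × (2.71 − 0.32)^1.31 = 17.8 × 2.39^1.31 = 55.73 m³/s

55.7 m³/s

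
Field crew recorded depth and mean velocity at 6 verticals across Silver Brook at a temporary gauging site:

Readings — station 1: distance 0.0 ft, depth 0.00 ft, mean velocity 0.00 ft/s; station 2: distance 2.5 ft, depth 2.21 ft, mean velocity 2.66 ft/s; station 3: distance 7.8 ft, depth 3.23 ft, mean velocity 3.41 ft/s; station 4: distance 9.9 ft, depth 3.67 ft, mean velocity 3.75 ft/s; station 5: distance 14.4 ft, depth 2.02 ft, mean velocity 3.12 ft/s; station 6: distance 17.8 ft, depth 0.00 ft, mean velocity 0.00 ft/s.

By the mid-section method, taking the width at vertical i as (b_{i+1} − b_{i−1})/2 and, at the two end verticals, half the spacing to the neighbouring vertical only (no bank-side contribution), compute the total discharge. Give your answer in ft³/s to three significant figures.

w_2 = (7.8 − 0.0)/2 = 3.9 ft; q_2 = 2.66 × 2.21 × 3.9 = 22.93 ft³/s
w_3 = (9.9 − 2.5)/2 = 3.7 ft; q_3 = 3.41 × 3.23 × 3.7 = 40.75 ft³/s
w_4 = (14.4 − 7.8)/2 = 3.3 ft; q_4 = 3.75 × 3.67 × 3.3 = 45.42 ft³/s
w_5 = (17.8 − 9.9)/2 = 3.95 ft; q_5 = 3.12 × 2.02 × 3.95 = 24.89 ft³/s
Stations 1, 6 contribute zero (depth or velocity is 0).
Q = Σ qᵢ = 134.0 ft³/s

134 ft³/s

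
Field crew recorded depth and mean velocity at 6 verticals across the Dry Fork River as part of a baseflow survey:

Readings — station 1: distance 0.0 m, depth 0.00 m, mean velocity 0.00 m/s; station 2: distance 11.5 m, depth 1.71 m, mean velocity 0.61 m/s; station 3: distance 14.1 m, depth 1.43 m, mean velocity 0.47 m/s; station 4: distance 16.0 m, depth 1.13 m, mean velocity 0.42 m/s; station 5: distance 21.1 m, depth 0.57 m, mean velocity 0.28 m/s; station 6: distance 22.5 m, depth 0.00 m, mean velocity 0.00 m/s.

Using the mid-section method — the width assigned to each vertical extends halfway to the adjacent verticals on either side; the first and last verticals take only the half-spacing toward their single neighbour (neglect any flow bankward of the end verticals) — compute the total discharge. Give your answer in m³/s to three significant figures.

w_2 = (14.1 − 0.0)/2 = 7.05 m; q_2 = 0.61 × 1.71 × 7.05 = 7.354 m³/s
w_3 = (16.0 − 11.5)/2 = 2.25 m; q_3 = 0.47 × 1.43 × 2.25 = 1.512 m³/s
w_4 = (21.1 − 14.1)/2 = 3.5 m; q_4 = 0.42 × 1.13 × 3.5 = 1.661 m³/s
w_5 = (22.5 − 16.0)/2 = 3.25 m; q_5 = 0.28 × 0.57 × 3.25 = 0.5187 m³/s
Stations 1, 6 contribute zero (depth or velocity is 0).
Q = Σ qᵢ = 11.05 m³/s

11.0 m³/s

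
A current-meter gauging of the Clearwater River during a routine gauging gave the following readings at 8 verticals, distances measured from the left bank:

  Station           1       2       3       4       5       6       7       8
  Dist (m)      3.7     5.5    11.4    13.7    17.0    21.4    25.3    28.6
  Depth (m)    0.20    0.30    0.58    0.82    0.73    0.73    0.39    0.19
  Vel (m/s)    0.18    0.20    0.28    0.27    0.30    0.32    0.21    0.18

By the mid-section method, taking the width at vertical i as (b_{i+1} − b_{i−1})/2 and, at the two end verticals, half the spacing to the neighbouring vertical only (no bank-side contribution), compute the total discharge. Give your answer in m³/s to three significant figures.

3.71 m³/s

w_1 = (5.5 − 3.7)/2 = 0.9 m; q_1 = 0.18 × 0.20 × 0.9 = 0.03240 m³/s
w_2 = (11.4 − 3.7)/2 = 3.85 m; q_2 = 0.20 × 0.30 × 3.85 = 0.2310 m³/s
w_3 = (13.7 − 5.5)/2 = 4.1 m; q_3 = 0.28 × 0.58 × 4.1 = 0.6658 m³/s
w_4 = (17.0 − 11.4)/2 = 2.8 m; q_4 = 0.27 × 0.82 × 2.8 = 0.6199 m³/s
w_5 = (21.4 − 13.7)/2 = 3.85 m; q_5 = 0.30 × 0.73 × 3.85 = 0.8432 m³/s
w_6 = (25.3 − 17.0)/2 = 4.15 m; q_6 = 0.32 × 0.73 × 4.15 = 0.9694 m³/s
w_7 = (28.6 − 21.4)/2 = 3.6 m; q_7 = 0.21 × 0.39 × 3.6 = 0.2948 m³/s
w_8 = (28.6 − 25.3)/2 = 1.65 m; q_8 = 0.18 × 0.19 × 1.65 = 0.05643 m³/s
Q = Σ qᵢ = 3.713 m³/s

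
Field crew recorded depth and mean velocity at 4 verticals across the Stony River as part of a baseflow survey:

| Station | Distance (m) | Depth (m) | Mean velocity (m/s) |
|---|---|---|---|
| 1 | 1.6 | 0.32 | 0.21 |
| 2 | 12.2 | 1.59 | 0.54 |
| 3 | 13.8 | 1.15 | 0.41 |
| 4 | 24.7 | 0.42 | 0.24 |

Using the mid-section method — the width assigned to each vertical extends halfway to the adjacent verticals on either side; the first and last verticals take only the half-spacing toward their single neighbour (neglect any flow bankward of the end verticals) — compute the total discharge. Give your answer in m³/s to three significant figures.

9.09 m³/s

w_1 = (12.2 − 1.6)/2 = 5.3 m; q_1 = 0.21 × 0.32 × 5.3 = 0.3562 m³/s
w_2 = (13.8 − 1.6)/2 = 6.1 m; q_2 = 0.54 × 1.59 × 6.1 = 5.237 m³/s
w_3 = (24.7 − 12.2)/2 = 6.25 m; q_3 = 0.41 × 1.15 × 6.25 = 2.947 m³/s
w_4 = (24.7 − 13.8)/2 = 5.45 m; q_4 = 0.24 × 0.42 × 5.45 = 0.5494 m³/s
Q = Σ qᵢ = 9.090 m³/s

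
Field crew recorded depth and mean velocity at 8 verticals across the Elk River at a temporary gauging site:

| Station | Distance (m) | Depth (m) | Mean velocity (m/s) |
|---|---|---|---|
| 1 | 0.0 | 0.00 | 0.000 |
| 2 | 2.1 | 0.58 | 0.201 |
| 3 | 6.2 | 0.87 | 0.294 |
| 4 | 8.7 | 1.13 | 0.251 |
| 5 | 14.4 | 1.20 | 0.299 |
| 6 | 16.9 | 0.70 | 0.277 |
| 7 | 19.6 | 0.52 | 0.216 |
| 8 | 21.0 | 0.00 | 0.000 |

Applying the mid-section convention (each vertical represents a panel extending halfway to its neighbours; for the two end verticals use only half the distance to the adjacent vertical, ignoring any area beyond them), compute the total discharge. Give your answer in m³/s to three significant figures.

4.57 m³/s

w_2 = (6.2 − 0.0)/2 = 3.1 m; q_2 = 0.201 × 0.58 × 3.1 = 0.3614 m³/s
w_3 = (8.7 − 2.1)/2 = 3.3 m; q_3 = 0.294 × 0.87 × 3.3 = 0.8441 m³/s
w_4 = (14.4 − 6.2)/2 = 4.1 m; q_4 = 0.251 × 1.13 × 4.1 = 1.163 m³/s
w_5 = (16.9 − 8.7)/2 = 4.1 m; q_5 = 0.299 × 1.20 × 4.1 = 1.471 m³/s
w_6 = (19.6 − 14.4)/2 = 2.6 m; q_6 = 0.277 × 0.70 × 2.6 = 0.5041 m³/s
w_7 = (21.0 − 16.9)/2 = 2.05 m; q_7 = 0.216 × 0.52 × 2.05 = 0.2303 m³/s
Stations 1, 8 contribute zero (depth or velocity is 0).
Q = Σ qᵢ = 4.574 m³/s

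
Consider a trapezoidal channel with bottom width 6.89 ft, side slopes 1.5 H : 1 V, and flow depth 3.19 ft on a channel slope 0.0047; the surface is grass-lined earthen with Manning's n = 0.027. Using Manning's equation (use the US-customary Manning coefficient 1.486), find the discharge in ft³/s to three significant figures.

225 ft³/s

A = (b + z·y)·y = (6.89 + 1.5×3.19)×3.19 = 37.24 ft²
P = b + 2y√(1+z²) = 6.89 + 2×3.19×√(1+1.5²) = 18.39 ft
R = A/P = 37.24/18.39 = 2.025 ft
Q = (1.486/n)·A·R^(2/3)·S^(1/2) = (1.486/0.027) × 37.24 × 2.025^(2/3) × 0.0047^(1/2) = 224.9 ft³/s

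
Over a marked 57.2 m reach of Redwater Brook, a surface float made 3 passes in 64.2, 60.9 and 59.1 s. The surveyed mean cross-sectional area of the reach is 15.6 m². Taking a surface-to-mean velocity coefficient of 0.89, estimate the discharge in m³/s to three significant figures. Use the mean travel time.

t̄ = (64.2 + 60.9 + 59.1) / 3 = 61.4 s
v_surface = L / t̄ = 57.2 / 61.4 = 0.9316 m/s
v_mean = 0.89 × 0.9316 = 0.8291 m/s
Q = A × v_mean = 15.6 × 0.8291 = 12.93 m³/s

12.9 m³/s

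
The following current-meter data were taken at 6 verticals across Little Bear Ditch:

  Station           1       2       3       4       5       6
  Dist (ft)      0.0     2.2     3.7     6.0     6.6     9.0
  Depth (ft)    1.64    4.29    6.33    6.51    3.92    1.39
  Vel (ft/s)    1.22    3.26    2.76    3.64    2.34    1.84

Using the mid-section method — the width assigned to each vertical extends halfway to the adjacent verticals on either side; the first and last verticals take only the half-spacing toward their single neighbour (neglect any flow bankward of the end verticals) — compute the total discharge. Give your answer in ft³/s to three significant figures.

112 ft³/s

w_1 = (2.2 − 0.0)/2 = 1.1 ft; q_1 = 1.22 × 1.64 × 1.1 = 2.201 ft³/s
w_2 = (3.7 − 0.0)/2 = 1.85 ft; q_2 = 3.26 × 4.29 × 1.85 = 25.87 ft³/s
w_3 = (6.0 − 2.2)/2 = 1.9 ft; q_3 = 2.76 × 6.33 × 1.9 = 33.19 ft³/s
w_4 = (6.6 − 3.7)/2 = 1.45 ft; q_4 = 3.64 × 6.51 × 1.45 = 34.36 ft³/s
w_5 = (9.0 − 6.0)/2 = 1.5 ft; q_5 = 2.34 × 3.92 × 1.5 = 13.76 ft³/s
w_6 = (9.0 − 6.6)/2 = 1.2 ft; q_6 = 1.84 × 1.39 × 1.2 = 3.069 ft³/s
Q = Σ qᵢ = 112.5 ft³/s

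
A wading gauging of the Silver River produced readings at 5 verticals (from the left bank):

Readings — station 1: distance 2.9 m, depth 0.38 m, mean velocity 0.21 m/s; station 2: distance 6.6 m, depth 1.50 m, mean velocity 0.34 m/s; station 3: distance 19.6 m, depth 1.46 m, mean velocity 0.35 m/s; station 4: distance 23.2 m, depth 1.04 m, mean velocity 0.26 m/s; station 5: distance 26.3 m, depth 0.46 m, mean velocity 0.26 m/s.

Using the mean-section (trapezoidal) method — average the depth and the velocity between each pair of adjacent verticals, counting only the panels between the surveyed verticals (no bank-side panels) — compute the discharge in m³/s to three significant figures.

Panel 1-2: Δb = 3.7 m, d̄ = (0.38+1.50)/2 = 0.94, v̄ = (0.21+0.34)/2 = 0.275 → q = 3.7×0.94×0.275 = 0.9565 m³/s
Panel 2-3: Δb = 13 m, d̄ = (1.50+1.46)/2 = 1.48, v̄ = (0.34+0.35)/2 = 0.345 → q = 13×1.48×0.345 = 6.638 m³/s
Panel 3-4: Δb = 3.6 m, d̄ = (1.46+1.04)/2 = 1.25, v̄ = (0.35+0.26)/2 = 0.305 → q = 3.6×1.25×0.305 = 1.373 m³/s
Panel 4-5: Δb = 3.1 m, d̄ = (1.04+0.46)/2 = 0.75, v̄ = (0.26+0.26)/2 = 0.26 → q = 3.1×0.75×0.26 = 0.6045 m³/s
Q = Σ q = 9.571 m³/s

9.57 m³/s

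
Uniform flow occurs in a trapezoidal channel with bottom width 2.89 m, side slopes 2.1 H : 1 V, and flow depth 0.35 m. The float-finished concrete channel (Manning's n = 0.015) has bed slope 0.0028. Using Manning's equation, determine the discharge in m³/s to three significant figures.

A = (b + z·y)·y = (2.89 + 2.1×0.35)×0.35 = 1.269 m²
P = b + 2y√(1+z²) = 2.89 + 2×0.35×√(1+2.1²) = 4.518 m
R = A/P = 1.269/4.518 = 0.2808 m
Q = (1/n)·A·R^(2/3)·S^(1/2) = (1/0.015) × 1.269 × 0.2808^(2/3) × 0.0028^(1/2) = 1.919 m³/s

1.92 m³/s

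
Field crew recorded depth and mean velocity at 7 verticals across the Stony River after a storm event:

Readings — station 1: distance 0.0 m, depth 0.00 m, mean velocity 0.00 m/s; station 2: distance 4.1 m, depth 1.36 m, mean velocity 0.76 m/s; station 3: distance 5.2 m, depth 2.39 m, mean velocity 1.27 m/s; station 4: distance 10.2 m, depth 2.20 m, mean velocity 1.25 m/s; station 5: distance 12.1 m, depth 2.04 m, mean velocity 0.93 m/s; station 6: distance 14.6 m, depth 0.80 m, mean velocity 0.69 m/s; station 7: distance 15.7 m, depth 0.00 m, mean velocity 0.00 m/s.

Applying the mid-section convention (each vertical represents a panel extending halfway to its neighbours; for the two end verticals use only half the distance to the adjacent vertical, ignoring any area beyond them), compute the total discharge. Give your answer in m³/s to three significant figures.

w_2 = (5.2 − 0.0)/2 = 2.6 m; q_2 = 0.76 × 1.36 × 2.6 = 2.687 m³/s
w_3 = (10.2 − 4.1)/2 = 3.05 m; q_3 = 1.27 × 2.39 × 3.05 = 9.258 m³/s
w_4 = (12.1 − 5.2)/2 = 3.45 m; q_4 = 1.25 × 2.20 × 3.45 = 9.488 m³/s
w_5 = (14.6 − 10.2)/2 = 2.2 m; q_5 = 0.93 × 2.04 × 2.2 = 4.174 m³/s
w_6 = (15.7 − 12.1)/2 = 1.8 m; q_6 = 0.69 × 0.80 × 1.8 = 0.9936 m³/s
Stations 1, 7 contribute zero (depth or velocity is 0).
Q = Σ qᵢ = 26.60 m³/s

26.6 m³/s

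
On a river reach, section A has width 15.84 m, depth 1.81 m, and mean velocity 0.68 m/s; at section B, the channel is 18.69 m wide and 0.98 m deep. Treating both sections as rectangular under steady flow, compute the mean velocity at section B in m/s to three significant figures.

1.06 m/s

Q = A₁V₁ = (15.84×1.81) × 0.68 = 19.50 m³/s
A₂ = 18.69 × 0.98 = 18.32 m²
V₂ = Q/A₂ = 19.50/18.32 = 1.064 m/s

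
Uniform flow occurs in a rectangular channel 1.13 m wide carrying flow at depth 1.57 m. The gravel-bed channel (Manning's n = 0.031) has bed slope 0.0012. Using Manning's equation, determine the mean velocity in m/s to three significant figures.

0.622 m/s

A = b·y = 1.13 × 1.57 = 1.774 m²
P = b + 2y = 1.13 + 2×1.57 = 4.270 m
R = A/P = 1.774/4.270 = 0.4155 m
Q = (1/n)·A·R^(2/3)·S^(1/2) = (1/0.031) × 1.774 × 0.4155^(2/3) × 0.0012^(1/2) = 1.104 m³/s
V = Q/A = 1.104/1.774 = 0.6222 m/s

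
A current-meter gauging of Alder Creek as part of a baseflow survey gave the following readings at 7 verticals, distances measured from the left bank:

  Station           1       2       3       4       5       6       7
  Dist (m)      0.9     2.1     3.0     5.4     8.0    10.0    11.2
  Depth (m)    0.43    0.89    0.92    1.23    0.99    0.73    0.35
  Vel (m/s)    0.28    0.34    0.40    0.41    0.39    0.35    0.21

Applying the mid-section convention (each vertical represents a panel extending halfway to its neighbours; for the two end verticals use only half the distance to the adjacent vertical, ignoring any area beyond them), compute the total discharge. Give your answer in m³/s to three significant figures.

3.60 m³/s

w_1 = (2.1 − 0.9)/2 = 0.6 m; q_1 = 0.28 × 0.43 × 0.6 = 0.07224 m³/s
w_2 = (3.0 − 0.9)/2 = 1.05 m; q_2 = 0.34 × 0.89 × 1.05 = 0.3177 m³/s
w_3 = (5.4 − 2.1)/2 = 1.65 m; q_3 = 0.40 × 0.92 × 1.65 = 0.6072 m³/s
w_4 = (8.0 − 3.0)/2 = 2.5 m; q_4 = 0.41 × 1.23 × 2.5 = 1.261 m³/s
w_5 = (10.0 − 5.4)/2 = 2.3 m; q_5 = 0.39 × 0.99 × 2.3 = 0.8880 m³/s
w_6 = (11.2 − 8.0)/2 = 1.6 m; q_6 = 0.35 × 0.73 × 1.6 = 0.4088 m³/s
w_7 = (11.2 − 10.0)/2 = 0.6 m; q_7 = 0.21 × 0.35 × 0.6 = 0.04410 m³/s
Q = Σ qᵢ = 3.599 m³/s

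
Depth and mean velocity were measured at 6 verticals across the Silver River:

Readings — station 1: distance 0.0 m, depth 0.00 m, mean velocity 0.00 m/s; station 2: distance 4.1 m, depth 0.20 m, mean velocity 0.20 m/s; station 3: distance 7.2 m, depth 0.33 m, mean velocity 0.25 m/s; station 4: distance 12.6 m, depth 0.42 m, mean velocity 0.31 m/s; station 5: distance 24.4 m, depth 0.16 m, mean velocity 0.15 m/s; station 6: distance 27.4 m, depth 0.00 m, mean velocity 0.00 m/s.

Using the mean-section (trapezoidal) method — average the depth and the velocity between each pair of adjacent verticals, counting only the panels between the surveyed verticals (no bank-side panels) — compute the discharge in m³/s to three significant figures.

1.60 m³/s

Panel 1-2: Δb = 4.1 m, d̄ = (0.00+0.20)/2 = 0.1, v̄ = (0.00+0.20)/2 = 0.1 → q = 4.1×0.1×0.1 = 0.04100 m³/s
Panel 2-3: Δb = 3.1 m, d̄ = (0.20+0.33)/2 = 0.265, v̄ = (0.20+0.25)/2 = 0.225 → q = 3.1×0.265×0.225 = 0.1848 m³/s
Panel 3-4: Δb = 5.4 m, d̄ = (0.33+0.42)/2 = 0.375, v̄ = (0.25+0.31)/2 = 0.28 → q = 5.4×0.375×0.28 = 0.5670 m³/s
Panel 4-5: Δb = 11.8 m, d̄ = (0.42+0.16)/2 = 0.29, v̄ = (0.31+0.15)/2 = 0.23 → q = 11.8×0.29×0.23 = 0.7871 m³/s
Panel 5-6: Δb = 3 m, d̄ = (0.16+0.00)/2 = 0.08, v̄ = (0.15+0.00)/2 = 0.075 → q = 3×0.08×0.075 = 0.01800 m³/s
Q = Σ q = 1.598 m³/s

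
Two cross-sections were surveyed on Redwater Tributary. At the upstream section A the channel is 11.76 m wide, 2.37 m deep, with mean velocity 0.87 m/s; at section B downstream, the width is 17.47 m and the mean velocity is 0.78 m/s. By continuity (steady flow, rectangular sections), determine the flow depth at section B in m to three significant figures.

Q = A₁V₁ = (11.76×2.37) × 0.87 = 24.25 m³/s
d₂ = Q/(b₂ V₂) = 24.25/(17.47×0.78) = 1.779 m

1.78 m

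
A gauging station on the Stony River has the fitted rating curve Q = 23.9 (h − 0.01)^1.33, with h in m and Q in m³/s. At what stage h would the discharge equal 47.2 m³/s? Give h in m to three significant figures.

1.68 m

h − h₀ = (Q/C)^(1/b) = (47.2/23.9)^(1/1.33) = 1.668 m
h = 0.01 + 1.668 = 1.678 m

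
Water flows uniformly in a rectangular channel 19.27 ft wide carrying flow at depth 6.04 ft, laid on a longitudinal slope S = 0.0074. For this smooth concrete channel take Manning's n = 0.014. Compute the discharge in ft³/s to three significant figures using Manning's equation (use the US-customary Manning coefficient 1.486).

2550 ft³/s

A = b·y = 19.27 × 6.04 = 116.4 ft²
P = b + 2y = 19.27 + 2×6.04 = 31.35 ft
R = A/P = 116.4/31.35 = 3.713 ft
Q = (1.486/n)·A·R^(2/3)·S^(1/2) = (1.486/0.014) × 116.4 × 3.713^(2/3) × 0.0074^(1/2) = 2548 ft³/s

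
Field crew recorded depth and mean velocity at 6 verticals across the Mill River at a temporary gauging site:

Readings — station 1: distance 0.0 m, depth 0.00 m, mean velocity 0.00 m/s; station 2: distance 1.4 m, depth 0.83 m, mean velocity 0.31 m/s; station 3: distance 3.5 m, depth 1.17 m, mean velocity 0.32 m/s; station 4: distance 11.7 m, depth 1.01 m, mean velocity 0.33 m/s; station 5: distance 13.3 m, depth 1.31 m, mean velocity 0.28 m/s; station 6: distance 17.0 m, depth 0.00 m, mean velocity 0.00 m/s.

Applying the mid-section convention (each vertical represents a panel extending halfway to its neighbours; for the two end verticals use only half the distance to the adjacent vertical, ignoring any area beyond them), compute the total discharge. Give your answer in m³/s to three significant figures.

w_2 = (3.5 − 0.0)/2 = 1.75 m; q_2 = 0.31 × 0.83 × 1.75 = 0.4503 m³/s
w_3 = (11.7 − 1.4)/2 = 5.15 m; q_3 = 0.32 × 1.17 × 5.15 = 1.928 m³/s
w_4 = (13.3 − 3.5)/2 = 4.9 m; q_4 = 0.33 × 1.01 × 4.9 = 1.633 m³/s
w_5 = (17.0 − 11.7)/2 = 2.65 m; q_5 = 0.28 × 1.31 × 2.65 = 0.9720 m³/s
Stations 1, 6 contribute zero (depth or velocity is 0).
Q = Σ qᵢ = 4.984 m³/s

4.98 m³/s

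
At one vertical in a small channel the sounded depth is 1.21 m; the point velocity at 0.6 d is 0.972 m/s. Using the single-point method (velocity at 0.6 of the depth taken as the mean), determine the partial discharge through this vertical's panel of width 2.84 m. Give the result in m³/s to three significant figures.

3.34 m³/s

v̄ = v₀.₆ = 0.972 m/s
q = v̄ × d × w = 0.9720 × 1.21 × 2.84 = 3.340 m³/s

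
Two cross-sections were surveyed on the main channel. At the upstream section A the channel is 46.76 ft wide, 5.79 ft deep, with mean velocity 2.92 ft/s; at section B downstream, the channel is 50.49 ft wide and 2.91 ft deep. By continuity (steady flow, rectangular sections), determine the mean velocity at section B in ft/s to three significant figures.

Q = A₁V₁ = (46.76×5.79) × 2.92 = 790.6 ft³/s
A₂ = 50.49 × 2.91 = 146.9 ft²
V₂ = Q/A₂ = 790.6/146.9 = 5.381 ft/s

5.38 ft/s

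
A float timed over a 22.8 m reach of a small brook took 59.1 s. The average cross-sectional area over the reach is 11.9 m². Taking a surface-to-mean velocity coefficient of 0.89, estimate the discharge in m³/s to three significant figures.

4.09 m³/s

v_surface = L / t̄ = 22.8 / 59.1 = 0.3858 m/s
v_mean = 0.89 × 0.3858 = 0.3434 m/s
Q = A × v_mean = 11.9 × 0.3434 = 4.086 m³/s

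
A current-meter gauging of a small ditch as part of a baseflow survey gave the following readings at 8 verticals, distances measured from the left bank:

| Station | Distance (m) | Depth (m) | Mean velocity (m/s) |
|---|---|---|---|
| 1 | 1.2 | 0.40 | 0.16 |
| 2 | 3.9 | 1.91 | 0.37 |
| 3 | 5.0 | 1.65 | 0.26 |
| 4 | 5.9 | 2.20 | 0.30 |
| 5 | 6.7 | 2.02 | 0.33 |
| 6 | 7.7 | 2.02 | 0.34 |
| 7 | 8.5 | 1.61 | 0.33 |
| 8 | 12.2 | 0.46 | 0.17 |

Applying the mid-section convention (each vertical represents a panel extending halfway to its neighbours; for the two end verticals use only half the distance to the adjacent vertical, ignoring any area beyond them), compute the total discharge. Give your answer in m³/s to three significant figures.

4.98 m³/s

w_1 = (3.9 − 1.2)/2 = 1.35 m; q_1 = 0.16 × 0.40 × 1.35 = 0.08640 m³/s
w_2 = (5.0 − 1.2)/2 = 1.9 m; q_2 = 0.37 × 1.91 × 1.9 = 1.343 m³/s
w_3 = (5.9 − 3.9)/2 = 1 m; q_3 = 0.26 × 1.65 × 1 = 0.4290 m³/s
w_4 = (6.7 − 5.0)/2 = 0.85 m; q_4 = 0.30 × 2.20 × 0.85 = 0.5610 m³/s
w_5 = (7.7 − 5.9)/2 = 0.9 m; q_5 = 0.33 × 2.02 × 0.9 = 0.5999 m³/s
w_6 = (8.5 − 6.7)/2 = 0.9 m; q_6 = 0.34 × 2.02 × 0.9 = 0.6181 m³/s
w_7 = (12.2 − 7.7)/2 = 2.25 m; q_7 = 0.33 × 1.61 × 2.25 = 1.195 m³/s
w_8 = (12.2 − 8.5)/2 = 1.85 m; q_8 = 0.17 × 0.46 × 1.85 = 0.1447 m³/s
Q = Σ qᵢ = 4.977 m³/s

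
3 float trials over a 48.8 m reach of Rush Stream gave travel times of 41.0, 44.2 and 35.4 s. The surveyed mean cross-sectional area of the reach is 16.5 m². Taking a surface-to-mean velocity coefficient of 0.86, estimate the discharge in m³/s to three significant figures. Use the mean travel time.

17.2 m³/s

t̄ = (41.0 + 44.2 + 35.4) / 3 = 40.2 s
v_surface = L / t̄ = 48.8 / 40.2 = 1.214 m/s
v_mean = 0.86 × 1.214 = 1.044 m/s
Q = A × v_mean = 16.5 × 1.044 = 17.23 m³/s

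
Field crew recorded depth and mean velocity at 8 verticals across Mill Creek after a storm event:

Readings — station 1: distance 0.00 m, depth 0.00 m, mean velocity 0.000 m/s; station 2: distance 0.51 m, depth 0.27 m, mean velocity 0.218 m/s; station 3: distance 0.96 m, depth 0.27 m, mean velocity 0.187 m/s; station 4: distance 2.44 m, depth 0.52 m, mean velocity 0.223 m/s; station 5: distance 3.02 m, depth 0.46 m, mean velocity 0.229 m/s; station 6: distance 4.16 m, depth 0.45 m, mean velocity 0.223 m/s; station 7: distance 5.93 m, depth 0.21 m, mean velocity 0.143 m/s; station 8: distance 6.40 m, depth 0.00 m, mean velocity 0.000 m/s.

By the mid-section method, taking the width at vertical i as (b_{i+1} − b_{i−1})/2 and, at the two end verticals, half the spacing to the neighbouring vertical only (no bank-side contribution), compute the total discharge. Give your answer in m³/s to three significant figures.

0.467 m³/s

w_2 = (0.96 − 0.00)/2 = 0.48 m; q_2 = 0.218 × 0.27 × 0.48 = 0.02825 m³/s
w_3 = (2.44 − 0.51)/2 = 0.965 m; q_3 = 0.187 × 0.27 × 0.965 = 0.04872 m³/s
w_4 = (3.02 − 0.96)/2 = 1.03 m; q_4 = 0.223 × 0.52 × 1.03 = 0.1194 m³/s
w_5 = (4.16 − 2.44)/2 = 0.86 m; q_5 = 0.229 × 0.46 × 0.86 = 0.09059 m³/s
w_6 = (5.93 − 3.02)/2 = 1.455 m; q_6 = 0.223 × 0.45 × 1.455 = 0.1460 m³/s
w_7 = (6.40 − 4.16)/2 = 1.12 m; q_7 = 0.143 × 0.21 × 1.12 = 0.03363 m³/s
Stations 1, 8 contribute zero (depth or velocity is 0).
Q = Σ qᵢ = 0.4666 m³/s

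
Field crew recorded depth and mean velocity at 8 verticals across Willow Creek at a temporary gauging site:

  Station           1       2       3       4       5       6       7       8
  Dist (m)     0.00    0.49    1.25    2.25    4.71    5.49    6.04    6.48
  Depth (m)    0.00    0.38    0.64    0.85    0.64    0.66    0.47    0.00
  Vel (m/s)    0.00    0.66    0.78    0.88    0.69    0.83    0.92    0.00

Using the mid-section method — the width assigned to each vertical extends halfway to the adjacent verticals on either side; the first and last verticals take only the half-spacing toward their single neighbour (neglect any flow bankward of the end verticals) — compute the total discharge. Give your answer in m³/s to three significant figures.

3.18 m³/s

w_2 = (1.25 − 0.00)/2 = 0.625 m; q_2 = 0.66 × 0.38 × 0.625 = 0.1568 m³/s
w_3 = (2.25 − 0.49)/2 = 0.88 m; q_3 = 0.78 × 0.64 × 0.88 = 0.4393 m³/s
w_4 = (4.71 − 1.25)/2 = 1.73 m; q_4 = 0.88 × 0.85 × 1.73 = 1.294 m³/s
w_5 = (5.49 − 2.25)/2 = 1.62 m; q_5 = 0.69 × 0.64 × 1.62 = 0.7154 m³/s
w_6 = (6.04 − 4.71)/2 = 0.665 m; q_6 = 0.83 × 0.66 × 0.665 = 0.3643 m³/s
w_7 = (6.48 − 5.49)/2 = 0.495 m; q_7 = 0.92 × 0.47 × 0.495 = 0.2140 m³/s
Stations 1, 8 contribute zero (depth or velocity is 0).
Q = Σ qᵢ = 3.184 m³/s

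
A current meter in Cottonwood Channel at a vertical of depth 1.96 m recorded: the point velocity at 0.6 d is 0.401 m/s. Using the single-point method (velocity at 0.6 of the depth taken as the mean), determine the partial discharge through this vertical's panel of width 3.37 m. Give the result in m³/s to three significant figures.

2.65 m³/s

v̄ = v₀.₆ = 0.401 m/s
q = v̄ × d × w = 0.4010 × 1.96 × 3.37 = 2.649 m³/s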